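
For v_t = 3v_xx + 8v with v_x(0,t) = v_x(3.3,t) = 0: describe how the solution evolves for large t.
v grows unboundedly. With Neumann BCs the constant mode has diffusion eigenvalue 0, so any r > 0 makes it grow like e^(8t); solution grows exponentially.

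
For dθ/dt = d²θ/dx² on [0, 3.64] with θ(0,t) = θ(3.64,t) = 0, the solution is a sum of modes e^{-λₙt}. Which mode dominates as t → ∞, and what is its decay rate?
Eigenvalues: λₙ = n²π²/3.64².
First three modes:
  n=1: λ₁ = π²/3.64² ≈ 0.745
  n=2: λ₂ = 4π²/3.64² ≈ 2.98 (4× faster decay)
  n=3: λ₃ = 9π²/3.64² ≈ 6.704 (9× faster decay)
As t → ∞, higher modes decay exponentially faster. The n=1 mode dominates: θ ~ c₁ sin(πx/3.64) e^{-λ₁t}.
Decay rate: λ₁ = π²/3.64² ≈ 0.745.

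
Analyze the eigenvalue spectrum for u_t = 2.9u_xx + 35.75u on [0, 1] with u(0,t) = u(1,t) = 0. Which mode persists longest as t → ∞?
Eigenvalues: λₙ = 2.9n²π²/1² - 35.75.
First three modes:
  n=1: λ₁ = 2.9π² - 35.75 ≈ -7.128
  n=2: λ₂ = 11.6π² - 35.75 ≈ 78.737
  n=3: λ₃ = 26.1π² - 35.75 ≈ 221.847
Since 2.9π² ≈ 28.622 < 35.75, λ₁ < 0.
The n=1 mode grows fastest (−λₙ is largest for n=1) → dominates.
Asymptotic: u ~ c₁ sin(πx/1) e^{7.128t} (exponential growth at rate −λ₁ ≈ 7.128).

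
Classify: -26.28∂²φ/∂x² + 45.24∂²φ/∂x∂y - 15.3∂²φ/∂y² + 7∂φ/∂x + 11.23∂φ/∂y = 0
Hyperbolic (discriminant = 438.3216).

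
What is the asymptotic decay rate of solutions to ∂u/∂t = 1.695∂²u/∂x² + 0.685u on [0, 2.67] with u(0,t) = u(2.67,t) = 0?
Eigenvalues: λₙ = 1.695n²π²/2.67² - 0.685.
First three modes:
  n=1: λ₁ = 1.695π²/2.67² - 0.685 ≈ 1.662
  n=2: λ₂ = 6.78π²/2.67² - 0.685 ≈ 8.702
  n=3: λ₃ = 15.255π²/2.67² - 0.685 ≈ 20.435
Since 1.695π²/2.67² ≈ 2.347 > 0.685, all λₙ > 0.
The n=1 mode decays slowest → dominates as t → ∞.
Asymptotic: u ~ c₁ sin(πx/2.67) e^{-λ₁t} with decay rate λ₁ ≈ 1.662.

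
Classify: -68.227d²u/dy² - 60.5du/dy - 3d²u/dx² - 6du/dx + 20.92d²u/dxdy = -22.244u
Rewriting in standard form: -3d²u/dx² + 20.92d²u/dxdy - 68.227d²u/dy² - 6du/dx - 60.5du/dy + 22.244u = 0. Elliptic (discriminant = -381.0776).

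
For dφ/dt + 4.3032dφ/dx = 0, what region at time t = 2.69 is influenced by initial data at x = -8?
At x = 3.575608. The characteristic carries data from (-8, 0) to (3.575608, 2.69).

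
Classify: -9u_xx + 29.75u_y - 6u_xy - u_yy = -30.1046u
Rewriting in standard form: -9u_xx - 6u_xy - u_yy + 29.75u_y + 30.1046u = 0. Parabolic (discriminant = 0).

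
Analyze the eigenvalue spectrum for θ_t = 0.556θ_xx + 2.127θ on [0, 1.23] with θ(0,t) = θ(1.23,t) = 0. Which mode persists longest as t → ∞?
Eigenvalues: λₙ = 0.556n²π²/1.23² - 2.127.
First three modes:
  n=1: λ₁ = 0.556π²/1.23² - 2.127 ≈ 1.5
  n=2: λ₂ = 2.224π²/1.23² - 2.127 ≈ 12.382
  n=3: λ₃ = 5.004π²/1.23² - 2.127 ≈ 30.517
Since 0.556π²/1.23² ≈ 3.627 > 2.127, all λₙ > 0.
The n=1 mode decays slowest → dominates as t → ∞.
Asymptotic: θ ~ c₁ sin(πx/1.23) e^{-λ₁t} with decay rate λ₁ ≈ 1.5.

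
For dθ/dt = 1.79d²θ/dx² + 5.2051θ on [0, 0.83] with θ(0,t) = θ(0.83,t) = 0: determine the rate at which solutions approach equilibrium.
Eigenvalues: λₙ = 1.79n²π²/0.83² - 5.2051.
First three modes:
  n=1: λ₁ = 1.79π²/0.83² - 5.2051 ≈ 20.44
  n=2: λ₂ = 7.16π²/0.83² - 5.2051 ≈ 97.373
  n=3: λ₃ = 16.11π²/0.83² - 5.2051 ≈ 225.597
Since 1.79π²/0.83² ≈ 25.645 > 5.2051, all λₙ > 0.
The n=1 mode decays slowest → dominates as t → ∞.
Asymptotic: θ ~ c₁ sin(πx/0.83) e^{-λ₁t} with decay rate λ₁ ≈ 20.44.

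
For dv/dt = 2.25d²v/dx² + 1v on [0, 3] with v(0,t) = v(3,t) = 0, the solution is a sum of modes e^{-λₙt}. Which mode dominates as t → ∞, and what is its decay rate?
Eigenvalues: λₙ = 2.25n²π²/3² - 1.
First three modes:
  n=1: λ₁ = 2.25π²/3² - 1 ≈ 1.467
  n=2: λ₂ = 9π²/3² - 1 ≈ 8.87
  n=3: λ₃ = 20.25π²/3² - 1 ≈ 21.207
Since 2.25π²/3² ≈ 2.467 > 1, all λₙ > 0.
The n=1 mode decays slowest → dominates as t → ∞.
Asymptotic: v ~ c₁ sin(πx/3) e^{-λ₁t} with decay rate λ₁ ≈ 1.467.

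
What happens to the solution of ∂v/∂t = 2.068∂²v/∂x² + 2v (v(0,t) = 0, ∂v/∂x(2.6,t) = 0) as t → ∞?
v grows unboundedly. Reaction dominates diffusion (r=2 > κπ²/(4L²)≈0.75); solution grows exponentially.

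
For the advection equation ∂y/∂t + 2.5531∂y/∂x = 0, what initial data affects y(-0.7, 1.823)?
A single point: x = -5.3543013. The characteristic through (-0.7, 1.823) is x - 2.5531t = const, so x = -0.7 - 2.5531·1.823 = -5.3543013.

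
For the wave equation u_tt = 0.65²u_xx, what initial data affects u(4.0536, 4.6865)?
Domain of dependence: [1.007375, 7.099825]. Signals travel at speed 0.65, so data within |x - 4.0536| ≤ 0.65·4.6865 = 3.046225 can reach the point.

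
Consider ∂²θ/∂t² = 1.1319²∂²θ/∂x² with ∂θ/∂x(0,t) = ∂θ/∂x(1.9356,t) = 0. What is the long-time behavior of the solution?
As t → ∞, θ oscillates about a mean that drifts linearly in t (generically unbounded; no decay). There is no damping, so the nonconstant modes persist as standing waves (energy conserved, no decay). But with Neumann conditions at both ends the constant mode has eigenvalue 0: the spatial mean M(t) of θ satisfies M'' = 0, so M(t) = M(0) + M'(0)·t. Unless the initial velocity has zero mean (∫θ_t(x,0)dx = 0), the solution grows linearly in t (unbounded, though not exponentially); if it does have zero mean, the solution stays bounded and simply oscillates.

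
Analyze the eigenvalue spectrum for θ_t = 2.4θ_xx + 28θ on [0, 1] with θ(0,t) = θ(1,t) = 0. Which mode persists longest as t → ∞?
Eigenvalues: λₙ = 2.4n²π²/1² - 28.
First three modes:
  n=1: λ₁ = 2.4π² - 28 ≈ -4.313
  n=2: λ₂ = 9.6π² - 28 ≈ 66.748
  n=3: λ₃ = 21.6π² - 28 ≈ 185.183
Since 2.4π² ≈ 23.687 < 28, λ₁ < 0.
The n=1 mode grows fastest (−λₙ is largest for n=1) → dominates.
Asymptotic: θ ~ c₁ sin(πx/1) e^{4.313t} (exponential growth at rate −λ₁ ≈ 4.313).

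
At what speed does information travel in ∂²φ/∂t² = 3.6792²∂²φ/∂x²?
Speed = 3.6792. Information travels along characteristics x = x₀ ± 3.6792t.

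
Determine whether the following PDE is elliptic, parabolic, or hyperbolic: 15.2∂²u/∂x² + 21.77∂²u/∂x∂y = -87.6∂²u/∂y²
Rewriting in standard form: 15.2∂²u/∂x² + 21.77∂²u/∂x∂y + 87.6∂²u/∂y² = 0. Coefficients: A = 15.2, B = 21.77, C = 87.6. B² - 4AC = -4852.1471, which is negative, so the equation is elliptic.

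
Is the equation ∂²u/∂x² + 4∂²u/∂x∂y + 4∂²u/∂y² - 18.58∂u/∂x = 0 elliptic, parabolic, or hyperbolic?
Computing B² - 4AC with A = 1, B = 4, C = 4: discriminant = 0 (zero). Answer: parabolic.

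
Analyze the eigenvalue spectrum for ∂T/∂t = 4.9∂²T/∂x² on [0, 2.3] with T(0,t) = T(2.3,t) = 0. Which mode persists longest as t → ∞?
Eigenvalues: λₙ = 4.9n²π²/2.3².
First three modes:
  n=1: λ₁ = 4.9π²/2.3² ≈ 9.142
  n=2: λ₂ = 19.6π²/2.3² ≈ 36.568 (4× faster decay)
  n=3: λ₃ = 44.1π²/2.3² ≈ 82.278 (9× faster decay)
As t → ∞, higher modes decay exponentially faster. The n=1 mode dominates: T ~ c₁ sin(πx/2.3) e^{-λ₁t}.
Decay rate: λ₁ = 4.9π²/2.3² ≈ 9.142.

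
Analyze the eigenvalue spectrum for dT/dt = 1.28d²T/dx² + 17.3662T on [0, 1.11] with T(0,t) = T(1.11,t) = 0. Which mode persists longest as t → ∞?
Eigenvalues: λₙ = 1.28n²π²/1.11² - 17.3662.
First three modes:
  n=1: λ₁ = 1.28π²/1.11² - 17.3662 ≈ -7.113
  n=2: λ₂ = 5.12π²/1.11² - 17.3662 ≈ 23.647
  n=3: λ₃ = 11.52π²/1.11² - 17.3662 ≈ 74.914
Since 1.28π²/1.11² ≈ 10.253 < 17.3662, λ₁ < 0.
The n=1 mode grows fastest (−λₙ is largest for n=1) → dominates.
Asymptotic: T ~ c₁ sin(πx/1.11) e^{7.113t} (exponential growth at rate −λ₁ ≈ 7.113).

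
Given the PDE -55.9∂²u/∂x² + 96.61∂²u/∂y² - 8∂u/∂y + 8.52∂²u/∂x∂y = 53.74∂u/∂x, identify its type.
Rewriting in standard form: -55.9∂²u/∂x² + 8.52∂²u/∂x∂y + 96.61∂²u/∂y² - 53.74∂u/∂x - 8∂u/∂y = 0. The second-order coefficients are A = -55.9, B = 8.52, C = 96.61. Since B² - 4AC = 21674.5864 > 0, this is a hyperbolic PDE.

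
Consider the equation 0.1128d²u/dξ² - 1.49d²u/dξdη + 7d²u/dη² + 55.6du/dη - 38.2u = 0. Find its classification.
Elliptic. (A = 0.1128, B = -1.49, C = 7 gives B² - 4AC = -0.9383.)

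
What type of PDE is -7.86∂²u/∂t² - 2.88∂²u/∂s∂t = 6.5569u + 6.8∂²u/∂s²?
Rewriting in standard form: -6.8∂²u/∂s² - 2.88∂²u/∂s∂t - 7.86∂²u/∂t² - 6.5569u = 0. With A = -6.8, B = -2.88, C = -7.86, the discriminant is -205.4976. This is an elliptic PDE.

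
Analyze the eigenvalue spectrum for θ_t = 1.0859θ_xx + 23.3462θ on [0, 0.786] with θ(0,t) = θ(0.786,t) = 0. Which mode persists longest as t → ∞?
Eigenvalues: λₙ = 1.0859n²π²/0.786² - 23.3462.
First three modes:
  n=1: λ₁ = 1.0859π²/0.786² - 23.3462 ≈ -5.998
  n=2: λ₂ = 4.3436π²/0.786² - 23.3462 ≈ 46.045
  n=3: λ₃ = 9.7731π²/0.786² - 23.3462 ≈ 132.784
Since 1.0859π²/0.786² ≈ 17.348 < 23.3462, λ₁ < 0.
The n=1 mode grows fastest (−λₙ is largest for n=1) → dominates.
Asymptotic: θ ~ c₁ sin(πx/0.786) e^{5.998t} (exponential growth at rate −λ₁ ≈ 5.998).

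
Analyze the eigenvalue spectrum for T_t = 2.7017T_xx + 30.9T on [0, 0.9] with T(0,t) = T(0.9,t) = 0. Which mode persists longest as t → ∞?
Eigenvalues: λₙ = 2.7017n²π²/0.9² - 30.9.
First three modes:
  n=1: λ₁ = 2.7017π²/0.9² - 30.9 ≈ 2.019
  n=2: λ₂ = 10.8068π²/0.9² - 30.9 ≈ 100.778
  n=3: λ₃ = 24.3153π²/0.9² - 30.9 ≈ 265.375
Since 2.7017π²/0.9² ≈ 32.919 > 30.9, all λₙ > 0.
The n=1 mode decays slowest → dominates as t → ∞.
Asymptotic: T ~ c₁ sin(πx/0.9) e^{-λ₁t} with decay rate λ₁ ≈ 2.019.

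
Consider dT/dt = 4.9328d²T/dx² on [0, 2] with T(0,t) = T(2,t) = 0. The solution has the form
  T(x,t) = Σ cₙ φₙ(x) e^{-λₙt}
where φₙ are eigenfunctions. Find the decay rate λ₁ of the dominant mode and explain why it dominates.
Eigenvalues: λₙ = 4.9328n²π²/2².
First three modes:
  n=1: λ₁ = 4.9328π²/2² ≈ 12.171
  n=2: λ₂ = 19.7312π²/2² ≈ 48.685 (4× faster decay)
  n=3: λ₃ = 44.3952π²/2² ≈ 109.541 (9× faster decay)
As t → ∞, higher modes decay exponentially faster. The n=1 mode dominates: T ~ c₁ sin(πx/2) e^{-λ₁t}.
Decay rate: λ₁ = 4.9328π²/2² ≈ 12.171.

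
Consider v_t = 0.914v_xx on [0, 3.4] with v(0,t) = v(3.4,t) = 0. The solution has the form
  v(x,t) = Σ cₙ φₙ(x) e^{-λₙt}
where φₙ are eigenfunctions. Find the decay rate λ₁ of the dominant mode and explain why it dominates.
Eigenvalues: λₙ = 0.914n²π²/3.4².
First three modes:
  n=1: λ₁ = 0.914π²/3.4² ≈ 0.78
  n=2: λ₂ = 3.656π²/3.4² ≈ 3.121 (4× faster decay)
  n=3: λ₃ = 8.226π²/3.4² ≈ 7.023 (9× faster decay)
As t → ∞, higher modes decay exponentially faster. The n=1 mode dominates: v ~ c₁ sin(πx/3.4) e^{-λ₁t}.
Decay rate: λ₁ = 0.914π²/3.4² ≈ 0.78.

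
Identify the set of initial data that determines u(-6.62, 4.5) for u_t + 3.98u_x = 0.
A single point: x = -24.53. The characteristic through (-6.62, 4.5) is x - 3.98t = const, so x = -6.62 - 3.98·4.5 = -24.53.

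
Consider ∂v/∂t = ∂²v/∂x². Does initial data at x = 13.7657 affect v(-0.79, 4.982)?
Yes, for any finite x. The heat equation has infinite propagation speed, so all initial data affects all points at any t > 0.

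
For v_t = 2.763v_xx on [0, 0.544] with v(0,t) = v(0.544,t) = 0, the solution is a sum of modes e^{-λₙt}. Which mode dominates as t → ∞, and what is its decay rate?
Eigenvalues: λₙ = 2.763n²π²/0.544².
First three modes:
  n=1: λ₁ = 2.763π²/0.544² ≈ 92.147
  n=2: λ₂ = 11.052π²/0.544² ≈ 368.589 (4× faster decay)
  n=3: λ₃ = 24.867π²/0.544² ≈ 829.326 (9× faster decay)
As t → ∞, higher modes decay exponentially faster. The n=1 mode dominates: v ~ c₁ sin(πx/0.544) e^{-λ₁t}.
Decay rate: λ₁ = 2.763π²/0.544² ≈ 92.147.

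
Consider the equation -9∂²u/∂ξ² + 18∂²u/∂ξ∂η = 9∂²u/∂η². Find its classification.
Rewriting in standard form: -9∂²u/∂ξ² + 18∂²u/∂ξ∂η - 9∂²u/∂η² = 0. Parabolic. (A = -9, B = 18, C = -9 gives B² - 4AC = 0.)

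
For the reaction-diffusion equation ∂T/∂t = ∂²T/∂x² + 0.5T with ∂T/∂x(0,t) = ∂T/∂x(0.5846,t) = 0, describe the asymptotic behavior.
T grows unboundedly. With Neumann BCs the constant mode has diffusion eigenvalue 0, so any r > 0 makes it grow like e^(0.5t); solution grows exponentially.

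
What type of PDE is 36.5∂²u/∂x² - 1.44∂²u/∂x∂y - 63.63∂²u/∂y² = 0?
With A = 36.5, B = -1.44, C = -63.63, the discriminant is 9292.0536. This is a hyperbolic PDE.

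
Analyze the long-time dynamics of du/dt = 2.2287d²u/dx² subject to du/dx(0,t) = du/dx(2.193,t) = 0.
Long-time behavior: u → constant (steady state). Heat is conserved (no flux at boundaries); solution approaches the spatial average.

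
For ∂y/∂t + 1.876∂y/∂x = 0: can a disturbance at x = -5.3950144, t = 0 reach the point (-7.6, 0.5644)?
No. Only data at x = -8.6588144 affects (-7.6, 0.5644). Advection has one-way propagation along characteristics.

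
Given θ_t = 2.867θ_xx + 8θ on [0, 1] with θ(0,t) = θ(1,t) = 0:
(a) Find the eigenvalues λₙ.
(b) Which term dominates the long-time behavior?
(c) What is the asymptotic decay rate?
Eigenvalues: λₙ = 2.867n²π²/1² - 8.
First three modes:
  n=1: λ₁ = 2.867π² - 8 ≈ 20.296
  n=2: λ₂ = 11.468π² - 8 ≈ 105.185
  n=3: λ₃ = 25.803π² - 8 ≈ 246.665
Since 2.867π² ≈ 28.296 > 8, all λₙ > 0.
The n=1 mode decays slowest → dominates as t → ∞.
Asymptotic: θ ~ c₁ sin(πx/1) e^{-λ₁t} with decay rate λ₁ ≈ 20.296.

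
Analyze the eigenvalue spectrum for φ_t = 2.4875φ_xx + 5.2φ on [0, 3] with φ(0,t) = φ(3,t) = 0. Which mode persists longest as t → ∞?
Eigenvalues: λₙ = 2.4875n²π²/3² - 5.2.
First three modes:
  n=1: λ₁ = 2.4875π²/3² - 5.2 ≈ -2.472
  n=2: λ₂ = 9.95π²/3² - 5.2 ≈ 5.711
  n=3: λ₃ = 22.3875π²/3² - 5.2 ≈ 19.351
Since 2.4875π²/3² ≈ 2.728 < 5.2, λ₁ < 0.
The n=1 mode grows fastest (−λₙ is largest for n=1) → dominates.
Asymptotic: φ ~ c₁ sin(πx/3) e^{2.472t} (exponential growth at rate −λ₁ ≈ 2.472).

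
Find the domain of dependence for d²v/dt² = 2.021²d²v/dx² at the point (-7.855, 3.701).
Domain of dependence: [-15.334721, -0.375279]. Signals travel at speed 2.021, so data within |x - -7.855| ≤ 2.021·3.701 = 7.479721 can reach the point.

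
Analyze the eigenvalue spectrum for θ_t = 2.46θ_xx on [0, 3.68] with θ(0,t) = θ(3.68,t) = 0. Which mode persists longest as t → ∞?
Eigenvalues: λₙ = 2.46n²π²/3.68².
First three modes:
  n=1: λ₁ = 2.46π²/3.68² ≈ 1.793
  n=2: λ₂ = 9.84π²/3.68² ≈ 7.171 (4× faster decay)
  n=3: λ₃ = 22.14π²/3.68² ≈ 16.135 (9× faster decay)
As t → ∞, higher modes decay exponentially faster. The n=1 mode dominates: θ ~ c₁ sin(πx/3.68) e^{-λ₁t}.
Decay rate: λ₁ = 2.46π²/3.68² ≈ 1.793.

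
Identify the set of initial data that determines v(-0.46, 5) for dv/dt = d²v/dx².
The entire real line. The heat equation has infinite propagation speed: any initial disturbance instantly affects all points (though exponentially small far away).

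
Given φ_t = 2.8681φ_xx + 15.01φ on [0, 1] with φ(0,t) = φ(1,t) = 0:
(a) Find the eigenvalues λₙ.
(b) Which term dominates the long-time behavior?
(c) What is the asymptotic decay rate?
Eigenvalues: λₙ = 2.8681n²π²/1² - 15.01.
First three modes:
  n=1: λ₁ = 2.8681π² - 15.01 ≈ 13.297
  n=2: λ₂ = 11.4724π² - 15.01 ≈ 98.218
  n=3: λ₃ = 25.8129π² - 15.01 ≈ 239.753
Since 2.8681π² ≈ 28.307 > 15.01, all λₙ > 0.
The n=1 mode decays slowest → dominates as t → ∞.
Asymptotic: φ ~ c₁ sin(πx/1) e^{-λ₁t} with decay rate λ₁ ≈ 13.297.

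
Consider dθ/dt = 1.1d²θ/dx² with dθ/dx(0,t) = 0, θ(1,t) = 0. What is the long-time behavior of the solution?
As t → ∞, θ → 0. Heat escapes through the Dirichlet boundary.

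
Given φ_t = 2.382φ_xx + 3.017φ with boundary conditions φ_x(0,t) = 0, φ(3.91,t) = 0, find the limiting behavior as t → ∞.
φ grows unboundedly. Reaction dominates diffusion (r=3.017 > κπ²/(4L²)≈0.38); solution grows exponentially.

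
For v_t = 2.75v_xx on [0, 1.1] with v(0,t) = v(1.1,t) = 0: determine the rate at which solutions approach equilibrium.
Eigenvalues: λₙ = 2.75n²π²/1.1².
First three modes:
  n=1: λ₁ = 2.75π²/1.1² ≈ 22.431
  n=2: λ₂ = 11π²/1.1² ≈ 89.724 (4× faster decay)
  n=3: λ₃ = 24.75π²/1.1² ≈ 201.878 (9× faster decay)
As t → ∞, higher modes decay exponentially faster. The n=1 mode dominates: v ~ c₁ sin(πx/1.1) e^{-λ₁t}.
Decay rate: λ₁ = 2.75π²/1.1² ≈ 22.431.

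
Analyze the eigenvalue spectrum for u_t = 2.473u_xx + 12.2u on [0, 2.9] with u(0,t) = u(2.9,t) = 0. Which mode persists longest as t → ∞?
Eigenvalues: λₙ = 2.473n²π²/2.9² - 12.2.
First three modes:
  n=1: λ₁ = 2.473π²/2.9² - 12.2 ≈ -9.298
  n=2: λ₂ = 9.892π²/2.9² - 12.2 ≈ -0.591
  n=3: λ₃ = 22.257π²/2.9² - 12.2 ≈ 13.92
Since 2.473π²/2.9² ≈ 2.902 < 12.2, λ₁ < 0.
The n=1 mode grows fastest (−λₙ is largest for n=1) → dominates.
Asymptotic: u ~ c₁ sin(πx/2.9) e^{9.298t} (exponential growth at rate −λ₁ ≈ 9.298).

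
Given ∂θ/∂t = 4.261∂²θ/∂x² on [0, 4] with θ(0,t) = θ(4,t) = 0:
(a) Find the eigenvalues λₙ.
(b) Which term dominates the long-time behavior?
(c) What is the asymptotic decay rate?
Eigenvalues: λₙ = 4.261n²π²/4².
First three modes:
  n=1: λ₁ = 4.261π²/4² ≈ 2.628
  n=2: λ₂ = 17.044π²/4² ≈ 10.514 (4× faster decay)
  n=3: λ₃ = 38.349π²/4² ≈ 23.656 (9× faster decay)
As t → ∞, higher modes decay exponentially faster. The n=1 mode dominates: θ ~ c₁ sin(πx/4) e^{-λ₁t}.
Decay rate: λ₁ = 4.261π²/4² ≈ 2.628.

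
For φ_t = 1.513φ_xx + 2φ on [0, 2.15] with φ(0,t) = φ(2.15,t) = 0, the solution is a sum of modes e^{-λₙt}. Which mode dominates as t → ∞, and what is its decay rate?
Eigenvalues: λₙ = 1.513n²π²/2.15² - 2.
First three modes:
  n=1: λ₁ = 1.513π²/2.15² - 2 ≈ 1.23
  n=2: λ₂ = 6.052π²/2.15² - 2 ≈ 10.922
  n=3: λ₃ = 13.617π²/2.15² - 2 ≈ 27.074
Since 1.513π²/2.15² ≈ 3.23 > 2, all λₙ > 0.
The n=1 mode decays slowest → dominates as t → ∞.
Asymptotic: φ ~ c₁ sin(πx/2.15) e^{-λ₁t} with decay rate λ₁ ≈ 1.23.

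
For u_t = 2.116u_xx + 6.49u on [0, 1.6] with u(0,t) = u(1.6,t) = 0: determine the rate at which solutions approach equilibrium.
Eigenvalues: λₙ = 2.116n²π²/1.6² - 6.49.
First three modes:
  n=1: λ₁ = 2.116π²/1.6² - 6.49 ≈ 1.668
  n=2: λ₂ = 8.464π²/1.6² - 6.49 ≈ 26.141
  n=3: λ₃ = 19.044π²/1.6² - 6.49 ≈ 66.931
Since 2.116π²/1.6² ≈ 8.158 > 6.49, all λₙ > 0.
The n=1 mode decays slowest → dominates as t → ∞.
Asymptotic: u ~ c₁ sin(πx/1.6) e^{-λ₁t} with decay rate λ₁ ≈ 1.668.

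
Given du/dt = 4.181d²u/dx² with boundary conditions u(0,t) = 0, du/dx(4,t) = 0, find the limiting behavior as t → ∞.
u → 0. Heat escapes through the Dirichlet boundary.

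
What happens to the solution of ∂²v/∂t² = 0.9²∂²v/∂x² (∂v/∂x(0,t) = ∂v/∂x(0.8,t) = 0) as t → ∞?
v oscillates about a mean that drifts linearly in t (generically unbounded; no decay). There is no damping, so the nonconstant modes persist as standing waves (energy conserved, no decay). But with Neumann conditions at both ends the constant mode has eigenvalue 0: the spatial mean M(t) of v satisfies M'' = 0, so M(t) = M(0) + M'(0)·t. Unless the initial velocity has zero mean (∫v_t(x,0)dx = 0), the solution grows linearly in t (unbounded, though not exponentially); if it does have zero mean, the solution stays bounded and simply oscillates.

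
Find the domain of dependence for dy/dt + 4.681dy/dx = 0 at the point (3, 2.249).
A single point: x = -7.527569. The characteristic through (3, 2.249) is x - 4.681t = const, so x = 3 - 4.681·2.249 = -7.527569.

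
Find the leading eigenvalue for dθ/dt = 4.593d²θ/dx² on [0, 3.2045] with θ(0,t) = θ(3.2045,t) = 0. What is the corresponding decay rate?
Eigenvalues: λₙ = 4.593n²π²/3.2045².
First three modes:
  n=1: λ₁ = 4.593π²/3.2045² ≈ 4.414
  n=2: λ₂ = 18.372π²/3.2045² ≈ 17.658 (4× faster decay)
  n=3: λ₃ = 41.337π²/3.2045² ≈ 39.73 (9× faster decay)
As t → ∞, higher modes decay exponentially faster. The n=1 mode dominates: θ ~ c₁ sin(πx/3.2045) e^{-λ₁t}.
Decay rate: λ₁ = 4.593π²/3.2045² ≈ 4.414.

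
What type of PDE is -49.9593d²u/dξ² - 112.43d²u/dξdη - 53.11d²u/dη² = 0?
With A = -49.9593, B = -112.43, C = -53.11, the discriminant is 2027.151208. This is a hyperbolic PDE.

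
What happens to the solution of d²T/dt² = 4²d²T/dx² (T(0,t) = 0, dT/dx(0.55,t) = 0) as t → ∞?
T oscillates (no decay). Energy is conserved; the solution oscillates indefinitely as standing waves.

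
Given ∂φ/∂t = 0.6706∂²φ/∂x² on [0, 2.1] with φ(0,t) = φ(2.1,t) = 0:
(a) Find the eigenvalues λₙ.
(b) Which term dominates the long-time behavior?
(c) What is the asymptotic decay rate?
Eigenvalues: λₙ = 0.6706n²π²/2.1².
First three modes:
  n=1: λ₁ = 0.6706π²/2.1² ≈ 1.501
  n=2: λ₂ = 2.6824π²/2.1² ≈ 6.003 (4× faster decay)
  n=3: λ₃ = 6.0354π²/2.1² ≈ 13.507 (9× faster decay)
As t → ∞, higher modes decay exponentially faster. The n=1 mode dominates: φ ~ c₁ sin(πx/2.1) e^{-λ₁t}.
Decay rate: λ₁ = 0.6706π²/2.1² ≈ 1.501.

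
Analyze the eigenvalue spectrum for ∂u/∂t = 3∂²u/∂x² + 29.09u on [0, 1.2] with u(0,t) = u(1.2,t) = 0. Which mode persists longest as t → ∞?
Eigenvalues: λₙ = 3n²π²/1.2² - 29.09.
First three modes:
  n=1: λ₁ = 3π²/1.2² - 29.09 ≈ -8.528
  n=2: λ₂ = 12π²/1.2² - 29.09 ≈ 53.157
  n=3: λ₃ = 27π²/1.2² - 29.09 ≈ 155.965
Since 3π²/1.2² ≈ 20.562 < 29.09, λ₁ < 0.
The n=1 mode grows fastest (−λₙ is largest for n=1) → dominates.
Asymptotic: u ~ c₁ sin(πx/1.2) e^{8.528t} (exponential growth at rate −λ₁ ≈ 8.528).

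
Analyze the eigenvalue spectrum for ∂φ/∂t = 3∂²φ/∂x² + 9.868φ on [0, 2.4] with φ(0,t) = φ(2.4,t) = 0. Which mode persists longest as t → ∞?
Eigenvalues: λₙ = 3n²π²/2.4² - 9.868.
First three modes:
  n=1: λ₁ = 3π²/2.4² - 9.868 ≈ -4.728
  n=2: λ₂ = 12π²/2.4² - 9.868 ≈ 10.694
  n=3: λ₃ = 27π²/2.4² - 9.868 ≈ 36.396
Since 3π²/2.4² ≈ 5.14 < 9.868, λ₁ < 0.
The n=1 mode grows fastest (−λₙ is largest for n=1) → dominates.
Asymptotic: φ ~ c₁ sin(πx/2.4) e^{4.728t} (exponential growth at rate −λ₁ ≈ 4.728).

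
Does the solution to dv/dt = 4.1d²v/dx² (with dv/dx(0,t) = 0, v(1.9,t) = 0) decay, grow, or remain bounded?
v → 0. Heat escapes through the Dirichlet boundary.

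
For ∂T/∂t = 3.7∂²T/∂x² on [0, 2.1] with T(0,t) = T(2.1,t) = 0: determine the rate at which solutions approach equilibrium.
Eigenvalues: λₙ = 3.7n²π²/2.1².
First three modes:
  n=1: λ₁ = 3.7π²/2.1² ≈ 8.281
  n=2: λ₂ = 14.8π²/2.1² ≈ 33.122 (4× faster decay)
  n=3: λ₃ = 33.3π²/2.1² ≈ 74.526 (9× faster decay)
As t → ∞, higher modes decay exponentially faster. The n=1 mode dominates: T ~ c₁ sin(πx/2.1) e^{-λ₁t}.
Decay rate: λ₁ = 3.7π²/2.1² ≈ 8.281.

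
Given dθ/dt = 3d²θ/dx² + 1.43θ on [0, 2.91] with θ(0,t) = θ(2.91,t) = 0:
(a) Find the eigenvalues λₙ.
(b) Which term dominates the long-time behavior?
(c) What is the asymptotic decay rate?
Eigenvalues: λₙ = 3n²π²/2.91² - 1.43.
First three modes:
  n=1: λ₁ = 3π²/2.91² - 1.43 ≈ 2.067
  n=2: λ₂ = 12π²/2.91² - 1.43 ≈ 12.556
  n=3: λ₃ = 27π²/2.91² - 1.43 ≈ 30.039
Since 3π²/2.91² ≈ 3.497 > 1.43, all λₙ > 0.
The n=1 mode decays slowest → dominates as t → ∞.
Asymptotic: θ ~ c₁ sin(πx/2.91) e^{-λ₁t} with decay rate λ₁ ≈ 2.067.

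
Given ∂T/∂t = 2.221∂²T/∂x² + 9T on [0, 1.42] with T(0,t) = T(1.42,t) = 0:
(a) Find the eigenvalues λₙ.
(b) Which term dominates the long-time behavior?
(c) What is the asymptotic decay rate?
Eigenvalues: λₙ = 2.221n²π²/1.42² - 9.
First three modes:
  n=1: λ₁ = 2.221π²/1.42² - 9 ≈ 1.871
  n=2: λ₂ = 8.884π²/1.42² - 9 ≈ 34.484
  n=3: λ₃ = 19.989π²/1.42² - 9 ≈ 88.839
Since 2.221π²/1.42² ≈ 10.871 > 9, all λₙ > 0.
The n=1 mode decays slowest → dominates as t → ∞.
Asymptotic: T ~ c₁ sin(πx/1.42) e^{-λ₁t} with decay rate λ₁ ≈ 1.871.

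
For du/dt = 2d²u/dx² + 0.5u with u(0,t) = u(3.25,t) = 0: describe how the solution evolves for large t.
u → 0. Diffusion dominates reaction (r=0.5 < κπ²/L²≈1.87); solution decays.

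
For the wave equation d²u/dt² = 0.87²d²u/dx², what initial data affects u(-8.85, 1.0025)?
Domain of dependence: [-9.722175, -7.977825]. Signals travel at speed 0.87, so data within |x - -8.85| ≤ 0.87·1.0025 = 0.872175 can reach the point.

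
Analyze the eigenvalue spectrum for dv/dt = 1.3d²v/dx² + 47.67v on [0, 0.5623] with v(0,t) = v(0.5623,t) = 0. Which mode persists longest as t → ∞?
Eigenvalues: λₙ = 1.3n²π²/0.5623² - 47.67.
First three modes:
  n=1: λ₁ = 1.3π²/0.5623² - 47.67 ≈ -7.09
  n=2: λ₂ = 5.2π²/0.5623² - 47.67 ≈ 114.648
  n=3: λ₃ = 11.7π²/0.5623² - 47.67 ≈ 317.546
Since 1.3π²/0.5623² ≈ 40.58 < 47.67, λ₁ < 0.
The n=1 mode grows fastest (−λₙ is largest for n=1) → dominates.
Asymptotic: v ~ c₁ sin(πx/0.5623) e^{7.09t} (exponential growth at rate −λ₁ ≈ 7.09).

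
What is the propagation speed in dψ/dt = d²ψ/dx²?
Infinite. The heat equation is parabolic, not hyperbolic, so disturbances propagate instantly.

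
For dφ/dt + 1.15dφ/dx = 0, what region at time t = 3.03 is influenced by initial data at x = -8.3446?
At x = -4.8601. The characteristic carries data from (-8.3446, 0) to (-4.8601, 3.03).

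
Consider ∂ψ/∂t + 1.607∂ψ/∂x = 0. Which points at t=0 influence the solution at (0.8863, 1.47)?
A single point: x = -1.47599. The characteristic through (0.8863, 1.47) is x - 1.607t = const, so x = 0.8863 - 1.607·1.47 = -1.47599.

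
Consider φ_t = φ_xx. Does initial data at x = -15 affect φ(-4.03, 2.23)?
Yes, for any finite x. The heat equation has infinite propagation speed, so all initial data affects all points at any t > 0.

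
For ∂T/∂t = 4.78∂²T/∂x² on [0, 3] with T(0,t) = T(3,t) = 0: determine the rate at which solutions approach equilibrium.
Eigenvalues: λₙ = 4.78n²π²/3².
First three modes:
  n=1: λ₁ = 4.78π²/3² ≈ 5.242
  n=2: λ₂ = 19.12π²/3² ≈ 20.967 (4× faster decay)
  n=3: λ₃ = 43.02π²/3² ≈ 47.177 (9× faster decay)
As t → ∞, higher modes decay exponentially faster. The n=1 mode dominates: T ~ c₁ sin(πx/3) e^{-λ₁t}.
Decay rate: λ₁ = 4.78π²/3² ≈ 5.242.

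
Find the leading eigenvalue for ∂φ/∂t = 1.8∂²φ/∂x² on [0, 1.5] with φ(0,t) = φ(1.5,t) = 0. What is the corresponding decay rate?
Eigenvalues: λₙ = 1.8n²π²/1.5².
First three modes:
  n=1: λ₁ = 1.8π²/1.5² ≈ 7.896
  n=2: λ₂ = 7.2π²/1.5² ≈ 31.583 (4× faster decay)
  n=3: λ₃ = 16.2π²/1.5² ≈ 71.061 (9× faster decay)
As t → ∞, higher modes decay exponentially faster. The n=1 mode dominates: φ ~ c₁ sin(πx/1.5) e^{-λ₁t}.
Decay rate: λ₁ = 1.8π²/1.5² ≈ 7.896.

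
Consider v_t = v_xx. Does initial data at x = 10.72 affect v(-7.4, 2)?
Yes, for any finite x. The heat equation has infinite propagation speed, so all initial data affects all points at any t > 0.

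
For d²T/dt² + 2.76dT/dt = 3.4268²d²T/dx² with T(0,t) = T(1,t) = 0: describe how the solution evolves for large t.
T → 0. Damping (γ=2.76) dissipates energy; oscillations decay exponentially.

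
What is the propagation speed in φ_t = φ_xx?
Infinite. The heat equation is parabolic, not hyperbolic, so disturbances propagate instantly.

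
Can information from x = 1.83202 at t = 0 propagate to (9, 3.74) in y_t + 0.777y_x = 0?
No. Only data at x = 6.09402 affects (9, 3.74). Advection has one-way propagation along characteristics.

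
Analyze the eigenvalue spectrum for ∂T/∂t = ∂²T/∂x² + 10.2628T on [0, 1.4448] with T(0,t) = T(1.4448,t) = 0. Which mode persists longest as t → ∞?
Eigenvalues: λₙ = n²π²/1.4448² - 10.2628.
First three modes:
  n=1: λ₁ = π²/1.4448² - 10.2628 ≈ -5.535
  n=2: λ₂ = 4π²/1.4448² - 10.2628 ≈ 8.649
  n=3: λ₃ = 9π²/1.4448² - 10.2628 ≈ 32.29
Since π²/1.4448² ≈ 4.728 < 10.2628, λ₁ < 0.
The n=1 mode grows fastest (−λₙ is largest for n=1) → dominates.
Asymptotic: T ~ c₁ sin(πx/1.4448) e^{5.535t} (exponential growth at rate −λ₁ ≈ 5.535).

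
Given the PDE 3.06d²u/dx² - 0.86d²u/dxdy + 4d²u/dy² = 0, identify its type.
The second-order coefficients are A = 3.06, B = -0.86, C = 4. Since B² - 4AC = -48.2204 < 0, this is an elliptic PDE.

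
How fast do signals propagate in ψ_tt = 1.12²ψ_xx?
Speed = 1.12. Information travels along characteristics x = x₀ ± 1.12t.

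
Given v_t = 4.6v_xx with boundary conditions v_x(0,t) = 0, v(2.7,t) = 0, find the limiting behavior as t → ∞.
v → 0. Heat escapes through the Dirichlet boundary.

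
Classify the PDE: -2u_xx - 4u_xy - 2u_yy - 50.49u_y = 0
A = -2, B = -4, C = -2. Discriminant B² - 4AC = 0. Since 0 = 0, parabolic.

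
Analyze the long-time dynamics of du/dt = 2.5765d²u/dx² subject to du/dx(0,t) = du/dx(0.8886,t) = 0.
Long-time behavior: u → constant (steady state). Heat is conserved (no flux at boundaries); solution approaches the spatial average.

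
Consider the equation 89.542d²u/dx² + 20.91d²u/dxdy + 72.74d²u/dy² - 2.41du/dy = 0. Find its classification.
Elliptic. (A = 89.542, B = 20.91, C = 72.74 gives B² - 4AC = -25615.91222.)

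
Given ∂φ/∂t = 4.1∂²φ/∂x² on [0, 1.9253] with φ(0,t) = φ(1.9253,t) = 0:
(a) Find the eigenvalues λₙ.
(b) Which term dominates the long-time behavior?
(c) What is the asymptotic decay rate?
Eigenvalues: λₙ = 4.1n²π²/1.9253².
First three modes:
  n=1: λ₁ = 4.1π²/1.9253² ≈ 10.917
  n=2: λ₂ = 16.4π²/1.9253² ≈ 43.666 (4× faster decay)
  n=3: λ₃ = 36.9π²/1.9253² ≈ 98.249 (9× faster decay)
As t → ∞, higher modes decay exponentially faster. The n=1 mode dominates: φ ~ c₁ sin(πx/1.9253) e^{-λ₁t}.
Decay rate: λ₁ = 4.1π²/1.9253² ≈ 10.917.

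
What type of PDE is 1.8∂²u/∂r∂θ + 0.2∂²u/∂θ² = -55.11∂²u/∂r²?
Rewriting in standard form: 55.11∂²u/∂r² + 1.8∂²u/∂r∂θ + 0.2∂²u/∂θ² = 0. With A = 55.11, B = 1.8, C = 0.2, the discriminant is -40.848. This is an elliptic PDE.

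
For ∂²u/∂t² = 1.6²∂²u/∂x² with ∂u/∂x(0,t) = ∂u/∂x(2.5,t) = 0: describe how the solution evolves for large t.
u oscillates about a mean that drifts linearly in t (generically unbounded; no decay). There is no damping, so the nonconstant modes persist as standing waves (energy conserved, no decay). But with Neumann conditions at both ends the constant mode has eigenvalue 0: the spatial mean M(t) of u satisfies M'' = 0, so M(t) = M(0) + M'(0)·t. Unless the initial velocity has zero mean (∫u_t(x,0)dx = 0), the solution grows linearly in t (unbounded, though not exponentially); if it does have zero mean, the solution stays bounded and simply oscillates.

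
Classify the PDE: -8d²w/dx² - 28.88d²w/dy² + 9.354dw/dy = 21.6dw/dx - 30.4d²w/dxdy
Rewriting in standard form: -8d²w/dx² + 30.4d²w/dxdy - 28.88d²w/dy² - 21.6dw/dx + 9.354dw/dy = 0. A = -8, B = 30.4, C = -28.88. Discriminant B² - 4AC = 0. Since 0 = 0, parabolic.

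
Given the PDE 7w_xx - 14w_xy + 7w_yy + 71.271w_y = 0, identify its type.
The second-order coefficients are A = 7, B = -14, C = 7. Since B² - 4AC = 0 = 0, this is a parabolic PDE.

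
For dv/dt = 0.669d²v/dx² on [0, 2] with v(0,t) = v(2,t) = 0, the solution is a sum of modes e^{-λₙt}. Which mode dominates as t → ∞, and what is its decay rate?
Eigenvalues: λₙ = 0.669n²π²/2².
First three modes:
  n=1: λ₁ = 0.669π²/2² ≈ 1.651
  n=2: λ₂ = 2.676π²/2² ≈ 6.603 (4× faster decay)
  n=3: λ₃ = 6.021π²/2² ≈ 14.856 (9× faster decay)
As t → ∞, higher modes decay exponentially faster. The n=1 mode dominates: v ~ c₁ sin(πx/2) e^{-λ₁t}.
Decay rate: λ₁ = 0.669π²/2² ≈ 1.651.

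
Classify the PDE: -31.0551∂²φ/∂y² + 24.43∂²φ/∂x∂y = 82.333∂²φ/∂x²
Rewriting in standard form: -82.333∂²φ/∂x² + 24.43∂²φ/∂x∂y - 31.0551∂²φ/∂y² = 0. A = -82.333, B = 24.43, C = -31.0551. Discriminant B² - 4AC = -9630.6132932. Since -9630.6132932 < 0, elliptic.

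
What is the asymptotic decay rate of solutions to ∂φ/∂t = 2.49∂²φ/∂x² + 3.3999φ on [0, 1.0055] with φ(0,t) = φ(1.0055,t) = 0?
Eigenvalues: λₙ = 2.49n²π²/1.0055² - 3.3999.
First three modes:
  n=1: λ₁ = 2.49π²/1.0055² - 3.3999 ≈ 20.907
  n=2: λ₂ = 9.96π²/1.0055² - 3.3999 ≈ 93.829
  n=3: λ₃ = 22.41π²/1.0055² - 3.3999 ≈ 215.365
Since 2.49π²/1.0055² ≈ 24.307 > 3.3999, all λₙ > 0.
The n=1 mode decays slowest → dominates as t → ∞.
Asymptotic: φ ~ c₁ sin(πx/1.0055) e^{-λ₁t} with decay rate λ₁ ≈ 20.907.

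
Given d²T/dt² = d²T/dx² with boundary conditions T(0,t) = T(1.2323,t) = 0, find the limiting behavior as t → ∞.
T oscillates (no decay). Energy is conserved; the solution oscillates indefinitely as standing waves.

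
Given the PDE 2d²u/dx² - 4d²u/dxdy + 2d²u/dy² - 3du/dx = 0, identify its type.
The second-order coefficients are A = 2, B = -4, C = 2. Since B² - 4AC = 0 = 0, this is a parabolic PDE.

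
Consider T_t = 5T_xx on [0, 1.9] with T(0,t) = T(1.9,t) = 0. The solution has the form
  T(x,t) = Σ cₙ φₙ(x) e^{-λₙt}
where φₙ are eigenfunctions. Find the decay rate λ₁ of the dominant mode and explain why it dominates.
Eigenvalues: λₙ = 5n²π²/1.9².
First three modes:
  n=1: λ₁ = 5π²/1.9² ≈ 13.67
  n=2: λ₂ = 20π²/1.9² ≈ 54.679 (4× faster decay)
  n=3: λ₃ = 45π²/1.9² ≈ 123.028 (9× faster decay)
As t → ∞, higher modes decay exponentially faster. The n=1 mode dominates: T ~ c₁ sin(πx/1.9) e^{-λ₁t}.
Decay rate: λ₁ = 5π²/1.9² ≈ 13.67.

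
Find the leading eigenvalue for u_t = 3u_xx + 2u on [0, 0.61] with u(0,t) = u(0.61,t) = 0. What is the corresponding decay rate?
Eigenvalues: λₙ = 3n²π²/0.61² - 2.
First three modes:
  n=1: λ₁ = 3π²/0.61² - 2 ≈ 77.572
  n=2: λ₂ = 12π²/0.61² - 2 ≈ 316.289
  n=3: λ₃ = 27π²/0.61² - 2 ≈ 714.15
Since 3π²/0.61² ≈ 79.572 > 2, all λₙ > 0.
The n=1 mode decays slowest → dominates as t → ∞.
Asymptotic: u ~ c₁ sin(πx/0.61) e^{-λ₁t} with decay rate λ₁ ≈ 77.572.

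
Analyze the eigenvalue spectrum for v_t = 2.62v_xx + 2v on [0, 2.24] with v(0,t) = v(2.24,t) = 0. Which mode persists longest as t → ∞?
Eigenvalues: λₙ = 2.62n²π²/2.24² - 2.
First three modes:
  n=1: λ₁ = 2.62π²/2.24² - 2 ≈ 3.154
  n=2: λ₂ = 10.48π²/2.24² - 2 ≈ 18.614
  n=3: λ₃ = 23.58π²/2.24² - 2 ≈ 44.382
Since 2.62π²/2.24² ≈ 5.154 > 2, all λₙ > 0.
The n=1 mode decays slowest → dominates as t → ∞.
Asymptotic: v ~ c₁ sin(πx/2.24) e^{-λ₁t} with decay rate λ₁ ≈ 3.154.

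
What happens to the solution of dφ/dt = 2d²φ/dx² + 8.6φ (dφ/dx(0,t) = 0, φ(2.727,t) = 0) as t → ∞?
φ grows unboundedly. Reaction dominates diffusion (r=8.6 > κπ²/(4L²)≈0.66); solution grows exponentially.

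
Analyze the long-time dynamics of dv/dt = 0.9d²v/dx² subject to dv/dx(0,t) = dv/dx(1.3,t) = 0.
Long-time behavior: v → constant (steady state). Heat is conserved (no flux at boundaries); solution approaches the spatial average.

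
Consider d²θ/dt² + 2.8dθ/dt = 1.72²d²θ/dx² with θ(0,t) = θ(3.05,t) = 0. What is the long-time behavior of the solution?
As t → ∞, θ → 0. Damping (γ=2.8) dissipates energy; oscillations decay exponentially.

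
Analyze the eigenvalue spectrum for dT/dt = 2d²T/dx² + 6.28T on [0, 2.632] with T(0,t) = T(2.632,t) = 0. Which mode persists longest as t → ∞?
Eigenvalues: λₙ = 2n²π²/2.632² - 6.28.
First three modes:
  n=1: λ₁ = 2π²/2.632² - 6.28 ≈ -3.431
  n=2: λ₂ = 8π²/2.632² - 6.28 ≈ 5.118
  n=3: λ₃ = 18π²/2.632² - 6.28 ≈ 19.365
Since 2π²/2.632² ≈ 2.849 < 6.28, λ₁ < 0.
The n=1 mode grows fastest (−λₙ is largest for n=1) → dominates.
Asymptotic: T ~ c₁ sin(πx/2.632) e^{3.431t} (exponential growth at rate −λ₁ ≈ 3.431).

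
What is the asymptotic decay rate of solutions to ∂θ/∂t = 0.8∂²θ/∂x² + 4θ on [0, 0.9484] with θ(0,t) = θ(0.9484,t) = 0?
Eigenvalues: λₙ = 0.8n²π²/0.9484² - 4.
First three modes:
  n=1: λ₁ = 0.8π²/0.9484² - 4 ≈ 4.778
  n=2: λ₂ = 3.2π²/0.9484² - 4 ≈ 31.113
  n=3: λ₃ = 7.2π²/0.9484² - 4 ≈ 75.004
Since 0.8π²/0.9484² ≈ 8.778 > 4, all λₙ > 0.
The n=1 mode decays slowest → dominates as t → ∞.
Asymptotic: θ ~ c₁ sin(πx/0.9484) e^{-λ₁t} with decay rate λ₁ ≈ 4.778.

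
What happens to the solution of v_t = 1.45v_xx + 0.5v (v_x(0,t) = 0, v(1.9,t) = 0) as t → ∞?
v → 0. Diffusion dominates reaction (r=0.5 < κπ²/(4L²)≈0.99); solution decays.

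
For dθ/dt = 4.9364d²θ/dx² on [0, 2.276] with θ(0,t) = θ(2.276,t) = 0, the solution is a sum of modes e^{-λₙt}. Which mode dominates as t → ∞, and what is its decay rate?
Eigenvalues: λₙ = 4.9364n²π²/2.276².
First three modes:
  n=1: λ₁ = 4.9364π²/2.276² ≈ 9.405
  n=2: λ₂ = 19.7456π²/2.276² ≈ 37.621 (4× faster decay)
  n=3: λ₃ = 44.4276π²/2.276² ≈ 84.646 (9× faster decay)
As t → ∞, higher modes decay exponentially faster. The n=1 mode dominates: θ ~ c₁ sin(πx/2.276) e^{-λ₁t}.
Decay rate: λ₁ = 4.9364π²/2.276² ≈ 9.405.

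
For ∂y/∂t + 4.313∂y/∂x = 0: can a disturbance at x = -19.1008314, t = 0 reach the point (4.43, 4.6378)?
No. Only data at x = -15.5728314 affects (4.43, 4.6378). Advection has one-way propagation along characteristics.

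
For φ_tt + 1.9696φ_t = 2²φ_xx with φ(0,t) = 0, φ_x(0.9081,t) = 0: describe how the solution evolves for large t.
φ → 0. Damping (γ=1.9696) dissipates energy; oscillations decay exponentially.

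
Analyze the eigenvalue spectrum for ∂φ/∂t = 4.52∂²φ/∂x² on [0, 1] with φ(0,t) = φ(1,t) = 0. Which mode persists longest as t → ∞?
Eigenvalues: λₙ = 4.52n²π².
First three modes:
  n=1: λ₁ = 4.52π² ≈ 44.611
  n=2: λ₂ = 18.08π² ≈ 178.442 (4× faster decay)
  n=3: λ₃ = 40.68π² ≈ 401.496 (9× faster decay)
As t → ∞, higher modes decay exponentially faster. The n=1 mode dominates: φ ~ c₁ sin(πx) e^{-λ₁t}.
Decay rate: λ₁ = 4.52π² ≈ 44.611.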